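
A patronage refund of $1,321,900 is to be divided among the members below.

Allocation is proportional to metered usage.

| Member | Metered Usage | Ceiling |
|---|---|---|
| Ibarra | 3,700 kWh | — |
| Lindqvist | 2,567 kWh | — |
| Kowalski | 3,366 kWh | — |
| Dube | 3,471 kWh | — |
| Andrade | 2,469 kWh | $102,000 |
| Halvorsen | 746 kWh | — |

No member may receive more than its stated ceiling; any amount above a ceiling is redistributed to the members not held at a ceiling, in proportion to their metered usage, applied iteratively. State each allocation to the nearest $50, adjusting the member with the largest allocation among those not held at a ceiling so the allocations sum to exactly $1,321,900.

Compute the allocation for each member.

Ibarra: $325,900 · Lindqvist: $226,100 · Kowalski: $296,500 · Dube: $305,700 · Andrade: $102,000 · Halvorsen: $65,700

Sum of metered usage: 16,319.
Proportional shares (ignoring caps): Ibarra 299,713.83; Lindqvist 207,936.60; Kowalski 272,658.58; Dube 281,163.97; Andrade 199,998.23; Halvorsen 60,428.79.
Capped: Andrade ($102,000); balance $1,219,900 reallocated over remaining metered usage 13,850.
Remaining shares: Ibarra 325,893.86 → $325,900; Lindqvist 226,099.88 → $226,100; Kowalski 296,475.34 → $296,500; Dube 305,723.68 → $305,700; Halvorsen 65,707.25 → $65,700.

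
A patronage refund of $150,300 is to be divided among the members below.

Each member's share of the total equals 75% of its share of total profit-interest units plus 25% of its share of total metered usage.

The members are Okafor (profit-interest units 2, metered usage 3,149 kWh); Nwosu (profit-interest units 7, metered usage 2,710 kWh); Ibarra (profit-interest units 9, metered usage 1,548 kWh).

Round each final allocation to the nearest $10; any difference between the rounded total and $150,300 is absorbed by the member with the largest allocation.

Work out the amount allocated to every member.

Okafor: $28,500; Nwosu: $57,590; Ibarra: $64,210

Profit-interest units total 18; metered usage total 7,407.
Combined weights (75% profit-interest units + 25% metered usage): Okafor 0.1896; Nwosu 0.3831; Ibarra 0.4272.
Raw shares: Okafor 28,499.57; Nwosu 57,585.07; Ibarra 64,215.36.
Rounded to nearest $10: Okafor $28,500; Nwosu $57,590; Ibarra $64,220. Sum = $150,310.
Difference $150,300 − $150,310 = −$10 applied to largest allocation (Ibarra): Ibarra becomes $64,210.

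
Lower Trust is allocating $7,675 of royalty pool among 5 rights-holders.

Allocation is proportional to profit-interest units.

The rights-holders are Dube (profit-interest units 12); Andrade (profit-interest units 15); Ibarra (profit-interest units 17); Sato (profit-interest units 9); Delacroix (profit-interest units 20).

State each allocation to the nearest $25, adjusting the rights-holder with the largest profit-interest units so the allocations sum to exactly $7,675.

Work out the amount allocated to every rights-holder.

Dube: $1,250 | Andrade: $1,575 | Ibarra: $1,775 | Sato: $950 | Delacroix: $2,125

Total profit-interest units = 73.
Pro-rata amounts: Dube 12/73 × $7,675 = 1,261.64; Andrade 15/73 × $7,675 = 1,577.05; Ibarra 17/73 × $7,675 = 1,787.33; Sato 9/73 × $7,675 = 946.23; Delacroix 20/73 × $7,675 = 2,102.74.
Rounded to nearest $25: Dube $1,250; Andrade $1,575; Ibarra $1,775; Sato $950; Delacroix $2,100. Sum = $7,650.
Difference $7,675 − $7,650 = +$25 applied to largest profit-interest units (Delacroix): Delacroix becomes $2,125.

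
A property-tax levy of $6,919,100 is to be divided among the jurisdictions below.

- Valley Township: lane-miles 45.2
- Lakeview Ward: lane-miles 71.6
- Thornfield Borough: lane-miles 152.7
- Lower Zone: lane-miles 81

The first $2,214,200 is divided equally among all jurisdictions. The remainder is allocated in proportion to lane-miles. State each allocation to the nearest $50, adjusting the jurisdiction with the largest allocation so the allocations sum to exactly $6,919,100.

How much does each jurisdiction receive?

$2,214,200 shared equally gives $553,550 per jurisdiction.
Remainder $4,704,900 by lane-miles (total 350.5): Valley Township 606,737.46 → $606,750; Lakeview Ward 961,115.09 → $961,100; Thornfield Borough 2,049,752.44 → $2,049,750; Lower Zone 1,087,295.01 → $1,087,300.
Totals: Valley Township $553,550 + $606,750 = $1,160,300; Lakeview Ward $553,550 + $961,100 = $1,514,650; Thornfield Borough $553,550 + $2,049,750 = $2,603,300; Lower Zone $553,550 + $1,087,300 = $1,640,850.

Valley Township: $1,160,300; Lakeview Ward: $1,514,650; Thornfield Borough: $2,603,300; Lower Zone: $1,640,850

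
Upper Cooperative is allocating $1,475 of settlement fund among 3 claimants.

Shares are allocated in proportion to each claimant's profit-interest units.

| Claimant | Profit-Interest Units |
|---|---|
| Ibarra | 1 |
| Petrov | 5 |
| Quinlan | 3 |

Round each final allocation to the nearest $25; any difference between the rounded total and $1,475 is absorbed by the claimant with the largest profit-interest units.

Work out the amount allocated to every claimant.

Total profit-interest units = 9.
Proportional shares: Ibarra 1/9 × $1,475 = 163.89; Petrov 5/9 × $1,475 = 819.44; Quinlan 3/9 × $1,475 = 491.67.
After rounding ($25): Ibarra $175; Petrov $825; Quinlan $500. Sum = $1,500.
Difference $1,475 − $1,500 = −$25 applied to largest profit-interest units (Petrov): Petrov becomes $800.

Ibarra: $175; Petrov: $800; Quinlan: $500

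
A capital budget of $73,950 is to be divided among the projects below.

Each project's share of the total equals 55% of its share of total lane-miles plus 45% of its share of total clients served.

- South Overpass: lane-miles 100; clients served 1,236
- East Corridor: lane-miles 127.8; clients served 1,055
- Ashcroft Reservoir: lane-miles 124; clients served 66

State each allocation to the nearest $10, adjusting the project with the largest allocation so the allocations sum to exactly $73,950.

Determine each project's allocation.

Totals — lane-miles 351.8, clients served 2,357.
Combined weights (55% lane-miles + 45% clients served): South Overpass 0.3923; East Corridor 0.4012; Ashcroft Reservoir 0.2065.
Proportional shares: South Overpass 29,011.82; East Corridor 29,670.39; Ashcroft Reservoir 15,267.78.
At nearest $10: South Overpass $29,010; East Corridor $29,670; Ashcroft Reservoir $15,270. Sum = $73,950.
Sum already equals the total — no adjustment.

South Overpass: $29,010 | East Corridor: $29,670 | Ashcroft Reservoir: $15,270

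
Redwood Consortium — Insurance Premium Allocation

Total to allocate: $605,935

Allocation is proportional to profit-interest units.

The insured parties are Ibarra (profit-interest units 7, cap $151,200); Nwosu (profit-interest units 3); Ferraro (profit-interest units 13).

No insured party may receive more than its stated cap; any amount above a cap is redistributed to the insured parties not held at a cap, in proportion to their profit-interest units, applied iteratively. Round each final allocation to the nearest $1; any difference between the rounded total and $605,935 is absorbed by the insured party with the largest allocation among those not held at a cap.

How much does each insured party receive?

Ibarra: $151,200 | Nwosu: $85,263 | Ferraro: $369,472

Total profit-interest units = 23.
Proportional shares (ignoring caps): Ibarra 184,415.00; Nwosu 79,035.00; Ferraro 342,485.00.
Capped: Ibarra ($151,200); residual $454,735 reallocated over remaining profit-interest units 16.
Shares after redistribution: Nwosu 85,262.81 → $85,263; Ferraro 369,472.19 → $369,472.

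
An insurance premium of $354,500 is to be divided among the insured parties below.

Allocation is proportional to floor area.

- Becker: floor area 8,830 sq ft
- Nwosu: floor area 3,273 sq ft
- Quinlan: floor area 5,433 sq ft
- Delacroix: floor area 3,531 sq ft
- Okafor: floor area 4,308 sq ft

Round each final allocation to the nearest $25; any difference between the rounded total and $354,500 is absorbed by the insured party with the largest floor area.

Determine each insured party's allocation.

Total floor area = 25,375.
Proportional shares: Becker 8,830/25,375 × $354,500 = 123,359.01; Nwosu 3,273/25,375 × $354,500 = 45,725.26; Quinlan 5,433/25,375 × $354,500 = 75,901.42; Delacroix 3,531/25,375 × $354,500 = 49,329.64; Okafor 4,308/25,375 × $354,500 = 60,184.67.
Rounded to nearest $25: Becker $123,350; Nwosu $45,725; Quinlan $75,900; Delacroix $49,325; Okafor $60,175. Sum = $354,475.
Difference $354,500 − $354,475 = +$25 applied to largest floor area (Becker): Becker becomes $123,375.

Becker: $123,375 | Nwosu: $45,725 | Quinlan: $75,900 | Delacroix: $49,325 | Okafor: $60,175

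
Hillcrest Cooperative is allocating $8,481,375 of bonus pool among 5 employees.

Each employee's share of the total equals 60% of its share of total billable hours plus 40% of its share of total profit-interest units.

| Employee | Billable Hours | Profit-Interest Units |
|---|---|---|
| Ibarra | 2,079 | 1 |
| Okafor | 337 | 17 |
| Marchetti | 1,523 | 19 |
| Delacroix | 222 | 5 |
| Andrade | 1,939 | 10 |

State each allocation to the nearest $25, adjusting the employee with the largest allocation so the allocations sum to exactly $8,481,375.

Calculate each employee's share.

Ibarra: $1,799,625 | Okafor: $1,390,250 | Marchetti: $2,510,100 | Delacroix: $511,400 | Andrade: $2,270,000

Billable hours total 6,100; profit-interest units total 52.
Blended shares (60% billable hours + 40% profit-interest units): Ibarra 0.2122; Okafor 0.1639; Marchetti 0.2960; Delacroix 0.0603; Andrade 0.2676.
Pro-rata amounts: Ibarra 1,799,613.01; Okafor 1,390,239.61; Marchetti 2,510,123.36; Delacroix 511,406.59; Andrade 2,269,992.42.
At nearest $25: Ibarra $1,799,625; Okafor $1,390,250; Marchetti $2,510,125; Delacroix $511,400; Andrade $2,270,000. Sum = $8,481,400.
Difference $8,481,375 − $8,481,400 = −$25 applied to largest allocation (Marchetti): Marchetti becomes $2,510,100.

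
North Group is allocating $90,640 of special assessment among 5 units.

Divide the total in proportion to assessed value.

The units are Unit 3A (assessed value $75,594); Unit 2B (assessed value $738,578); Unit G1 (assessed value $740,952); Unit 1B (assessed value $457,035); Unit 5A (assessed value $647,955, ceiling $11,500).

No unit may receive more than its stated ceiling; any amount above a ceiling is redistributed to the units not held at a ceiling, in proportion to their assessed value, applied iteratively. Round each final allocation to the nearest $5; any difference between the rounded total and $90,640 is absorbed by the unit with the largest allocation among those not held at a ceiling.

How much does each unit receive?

Sum of assessed value: 2,660,114.
Pro-rata shares before constraints: Unit 3A 2,575.77; Unit 2B 25,166.11; Unit G1 25,247.00; Unit 1B 15,572.89; Unit 5A 22,078.24.
Held at cap: Unit 5A ($11,500); remaining pool $79,140 reallocated over remaining assessed value 2,012,159.
Redistributed shares: Unit 3A 2,973.18 → $2,975; Unit 2B 29,048.93 → $29,050; Unit G1 29,142.30 → $29,140; Unit 1B 17,975.59 → $17,975.

Unit 3A: $2,975 · Unit 2B: $29,050 · Unit G1: $29,140 · Unit 1B: $17,975 · Unit 5A: $11,500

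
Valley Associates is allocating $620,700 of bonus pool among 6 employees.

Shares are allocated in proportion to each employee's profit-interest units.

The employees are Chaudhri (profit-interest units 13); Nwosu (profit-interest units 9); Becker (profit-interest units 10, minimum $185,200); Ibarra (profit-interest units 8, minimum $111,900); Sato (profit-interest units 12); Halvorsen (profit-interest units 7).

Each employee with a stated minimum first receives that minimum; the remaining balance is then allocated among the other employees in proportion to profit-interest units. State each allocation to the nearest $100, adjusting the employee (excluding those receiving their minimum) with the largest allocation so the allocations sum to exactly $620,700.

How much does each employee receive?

Chaudhri: $102,700 · Nwosu: $71,000 · Becker: $185,200 · Ibarra: $111,900 · Sato: $94,700 · Halvorsen: $55,200

Minimums first: Becker $185,200; Ibarra $111,900. Residual $323,600.
Residual split over remaining profit-interest units 41: Chaudhri 102,604.88 → $102,600; Nwosu 71,034.15 → $71,000; Sato 94,712.20 → $94,700; Halvorsen 55,248.78 → $55,200.
Rounding difference +$100 applied to Chaudhri → $102,700.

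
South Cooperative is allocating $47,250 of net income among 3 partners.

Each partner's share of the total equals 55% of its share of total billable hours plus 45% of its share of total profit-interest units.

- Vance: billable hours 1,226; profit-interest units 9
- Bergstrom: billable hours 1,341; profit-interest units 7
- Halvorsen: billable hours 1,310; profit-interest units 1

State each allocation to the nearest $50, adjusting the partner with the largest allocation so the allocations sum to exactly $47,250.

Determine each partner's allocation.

Totals — billable hours 3,877, profit-interest units 17.
Blended shares (55% billable hours + 45% profit-interest units): Vance 0.4122; Bergstrom 0.3755; Halvorsen 0.2123.
Unrounded shares: Vance 19,474.49; Bergstrom 17,743.86; Halvorsen 10,031.65.
At nearest $50: Vance $19,450; Bergstrom $17,750; Halvorsen $10,050. Sum = $47,250.
No rounding difference to absorb.

Vance: $19,450 | Bergstrom: $17,750 | Halvorsen: $10,050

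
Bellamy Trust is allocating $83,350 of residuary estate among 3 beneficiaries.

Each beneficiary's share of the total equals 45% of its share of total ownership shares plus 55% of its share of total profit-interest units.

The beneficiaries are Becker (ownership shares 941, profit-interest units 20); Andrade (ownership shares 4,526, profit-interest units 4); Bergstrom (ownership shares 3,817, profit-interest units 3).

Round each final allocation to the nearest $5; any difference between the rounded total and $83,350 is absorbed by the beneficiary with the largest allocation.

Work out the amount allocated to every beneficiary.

Becker: $37,760 | Andrade: $25,075 | Bergstrom: $20,515

Totals — ownership shares 9,284, profit-interest units 27.
Composite weights (45% ownership shares + 55% profit-interest units): Becker 0.4530; Andrade 0.3009; Bergstrom 0.2461.
Pro-rata amounts: Becker 37,759.06; Andrade 25,076.59; Bergstrom 20,514.35.
Rounded to nearest $5: Becker $37,760; Andrade $25,075; Bergstrom $20,515. Sum = $83,350.
Sum already equals the total — no adjustment.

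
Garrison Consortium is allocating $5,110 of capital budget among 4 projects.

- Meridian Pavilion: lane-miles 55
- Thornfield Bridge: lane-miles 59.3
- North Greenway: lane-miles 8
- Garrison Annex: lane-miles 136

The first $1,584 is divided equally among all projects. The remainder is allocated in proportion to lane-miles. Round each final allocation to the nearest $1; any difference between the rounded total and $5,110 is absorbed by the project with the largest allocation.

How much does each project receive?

Meridian Pavilion: $1,147 | Thornfield Bridge: $1,205 | North Greenway: $505 | Garrison Annex: $2,253

Equal tier: $1,584 ÷ 4 = $396 apiece.
Remainder $3,526 by lane-miles (total 258.3): Meridian Pavilion 750.79 → $751; Thornfield Bridge 809.49 → $809; North Greenway 109.21 → $109; Garrison Annex 1,856.51 → $1,857.
Totals: Meridian Pavilion $396 + $751 = $1,147; Thornfield Bridge $396 + $809 = $1,205; North Greenway $396 + $109 = $505; Garrison Annex $396 + $1,857 = $2,253.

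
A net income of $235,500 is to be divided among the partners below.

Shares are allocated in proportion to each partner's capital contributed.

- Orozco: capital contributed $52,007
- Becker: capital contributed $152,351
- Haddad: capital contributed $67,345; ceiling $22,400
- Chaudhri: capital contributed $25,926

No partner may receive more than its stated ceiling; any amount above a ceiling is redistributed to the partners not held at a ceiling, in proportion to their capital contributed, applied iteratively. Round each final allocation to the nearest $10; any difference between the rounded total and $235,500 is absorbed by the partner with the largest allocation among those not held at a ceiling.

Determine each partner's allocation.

Orozco: $48,130 | Becker: $140,980 | Haddad: $22,400 | Chaudhri: $23,990

Combined capital contributed = 297,629.
Proportional shares (ignoring caps): Orozco 41,150.72; Becker 120,548.27; Haddad 53,286.97; Chaudhri 20,514.04.
Capped: Haddad ($22,400); balance $213,100 reallocated over remaining capital contributed 230,284.
Shares after redistribution: Orozco 48,126.19 → $48,130; Becker 140,982.43 → $140,980; Chaudhri 23,991.38 → $23,990.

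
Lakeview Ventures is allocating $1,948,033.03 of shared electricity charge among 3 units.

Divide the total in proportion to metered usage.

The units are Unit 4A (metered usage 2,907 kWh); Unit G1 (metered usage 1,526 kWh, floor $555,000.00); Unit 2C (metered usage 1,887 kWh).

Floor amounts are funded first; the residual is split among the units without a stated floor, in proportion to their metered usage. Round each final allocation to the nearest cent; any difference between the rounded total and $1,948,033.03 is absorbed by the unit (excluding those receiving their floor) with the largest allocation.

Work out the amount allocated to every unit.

Unit 4A: $844,711.52 · Unit G1: $555,000.00 · Unit 2C: $548,321.51

Minimums first: Unit G1 $555,000.00. Remaining pool $1,393,033.03.
Remaining pool split over remaining metered usage 4,794: Unit 4A 844,711.5182 → $844,711.52; Unit 2C 548,321.5118 → $548,321.51.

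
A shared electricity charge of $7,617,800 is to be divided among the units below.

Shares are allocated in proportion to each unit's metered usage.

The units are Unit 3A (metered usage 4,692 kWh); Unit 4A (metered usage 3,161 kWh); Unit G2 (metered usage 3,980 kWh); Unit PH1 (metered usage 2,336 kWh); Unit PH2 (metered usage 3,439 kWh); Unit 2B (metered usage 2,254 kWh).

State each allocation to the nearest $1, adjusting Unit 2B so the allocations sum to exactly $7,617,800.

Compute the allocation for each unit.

Unit 3A: $1,799,553; Unit 4A: $1,212,359; Unit G2: $1,526,475; Unit PH1: $895,941; Unit PH2: $1,318,982; Unit 2B: $864,490

Total metered usage = 19,862.
Pro-rata amounts: Unit 3A 4,692/19,862 × $7,617,800 = 1,799,552.79; Unit 4A 3,161/19,862 × $7,617,800 = 1,212,358.56; Unit G2 3,980/19,862 × $7,617,800 = 1,526,474.88; Unit PH1 2,336/19,862 × $7,617,800 = 895,941.03; Unit PH2 3,439/19,862 × $7,617,800 = 1,318,981.68; Unit 2B 2,254/19,862 × $7,617,800 = 864,491.05.
At nearest $1: Unit 3A $1,799,553; Unit 4A $1,212,359; Unit G2 $1,526,475; Unit PH1 $895,941; Unit PH2 $1,318,982; Unit 2B $864,491. Sum = $7,617,801.
Difference $7,617,800 − $7,617,801 = −$1 applied to Unit 2B: Unit 2B becomes $864,490.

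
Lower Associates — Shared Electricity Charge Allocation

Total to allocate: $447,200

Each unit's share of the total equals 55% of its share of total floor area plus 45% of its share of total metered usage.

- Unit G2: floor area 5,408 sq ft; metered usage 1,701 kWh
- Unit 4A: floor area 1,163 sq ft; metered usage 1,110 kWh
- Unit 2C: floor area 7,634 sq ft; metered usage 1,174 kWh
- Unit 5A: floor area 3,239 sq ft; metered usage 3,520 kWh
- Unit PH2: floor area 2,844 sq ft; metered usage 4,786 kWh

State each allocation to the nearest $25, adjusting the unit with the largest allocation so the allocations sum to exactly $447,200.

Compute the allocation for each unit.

Totals — floor area 20,288, metered usage 12,291.
Combined weights (55% floor area + 45% metered usage): Unit G2 0.2089; Unit 4A 0.0722; Unit 2C 0.2499; Unit 5A 0.2167; Unit PH2 0.2523.
Proportional shares: Unit G2 93,413.87; Unit 4A 32,273.52; Unit 2C 111,772.06; Unit 5A 96,900.57; Unit PH2 112,839.98.
At nearest $25: Unit G2 $93,425; Unit 4A $32,275; Unit 2C $111,775; Unit 5A $96,900; Unit PH2 $112,850. Sum = $447,225.
Difference $447,200 − $447,225 = −$25 applied to largest allocation (Unit PH2): Unit PH2 becomes $112,825.

Unit G2: $93,425 | Unit 4A: $32,275 | Unit 2C: $111,775 | Unit 5A: $96,900 | Unit PH2: $112,825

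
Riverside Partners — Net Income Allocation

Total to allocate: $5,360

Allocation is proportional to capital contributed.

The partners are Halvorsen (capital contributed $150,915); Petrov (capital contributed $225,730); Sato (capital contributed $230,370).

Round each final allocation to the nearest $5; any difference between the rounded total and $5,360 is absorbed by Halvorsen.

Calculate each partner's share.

Sum of capital contributed: 607,015.
Unrounded shares: Halvorsen 150,915/607,015 × $5,360 = 1,332.59; Petrov 225,730/607,015 × $5,360 = 1,993.22; Sato 230,370/607,015 × $5,360 = 2,034.19.
Rounded to nearest $5: Halvorsen $1,335; Petrov $1,995; Sato $2,035. Sum = $5,365.
Difference $5,360 − $5,365 = −$5 applied to Halvorsen: Halvorsen becomes $1,330.

Halvorsen: $1,330; Petrov: $1,995; Sato: $2,035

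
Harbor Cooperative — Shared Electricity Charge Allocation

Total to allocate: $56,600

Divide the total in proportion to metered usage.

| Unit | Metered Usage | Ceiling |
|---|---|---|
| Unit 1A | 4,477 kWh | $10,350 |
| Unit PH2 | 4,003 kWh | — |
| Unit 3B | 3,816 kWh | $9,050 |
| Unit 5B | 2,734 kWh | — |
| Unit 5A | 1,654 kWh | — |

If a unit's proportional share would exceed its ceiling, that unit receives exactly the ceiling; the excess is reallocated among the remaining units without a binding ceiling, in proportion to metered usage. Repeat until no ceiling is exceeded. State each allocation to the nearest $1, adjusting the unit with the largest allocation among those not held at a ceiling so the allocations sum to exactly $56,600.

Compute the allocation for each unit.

Metered usage total: 16,684.
Pro-rata shares before constraints: Unit 1A 15,188.10; Unit PH2 13,580.06; Unit 3B 12,945.67; Unit 5B 9,275.02; Unit 5A 5,611.15.
Capped: Unit 1A ($10,350), Unit 3B ($9,050); remaining pool $37,200 reallocated over remaining metered usage 8,391.
Remaining shares: Unit PH2 17,746.59 → $17,747; Unit 5B 12,120.70 → $12,121; Unit 5A 7,332.71 → $7,333.
Rounding difference −$1 applied to Unit PH2 → $17,746.

Unit 1A: $10,350; Unit PH2: $17,746; Unit 3B: $9,050; Unit 5B: $12,121; Unit 5A: $7,333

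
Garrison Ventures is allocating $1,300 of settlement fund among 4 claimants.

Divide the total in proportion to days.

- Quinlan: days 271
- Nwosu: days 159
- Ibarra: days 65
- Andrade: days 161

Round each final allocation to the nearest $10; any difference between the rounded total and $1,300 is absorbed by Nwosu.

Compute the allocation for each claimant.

Quinlan: $540 | Nwosu: $310 | Ibarra: $130 | Andrade: $320

Days total: 656.
Raw shares: Quinlan 271/656 × $1,300 = 537.04; Nwosu 159/656 × $1,300 = 315.09; Ibarra 65/656 × $1,300 = 128.81; Andrade 161/656 × $1,300 = 319.05.
At nearest $10: Quinlan $540; Nwosu $320; Ibarra $130; Andrade $320. Sum = $1,310.
Difference $1,300 − $1,310 = −$10 applied to Nwosu: Nwosu becomes $310.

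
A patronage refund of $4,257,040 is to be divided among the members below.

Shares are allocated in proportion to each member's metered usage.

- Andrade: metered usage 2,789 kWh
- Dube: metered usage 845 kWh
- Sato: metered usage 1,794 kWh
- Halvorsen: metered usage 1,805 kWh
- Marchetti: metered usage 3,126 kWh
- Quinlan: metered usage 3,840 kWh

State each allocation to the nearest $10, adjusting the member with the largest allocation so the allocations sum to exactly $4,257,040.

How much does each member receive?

Andrade: $836,180 | Dube: $253,340 | Sato: $537,860 | Halvorsen: $541,160 | Marchetti: $937,210 | Quinlan: $1,151,290

Total metered usage = 14,199.
Raw shares: Andrade 2,789/14,199 × $4,257,040 = 836,177.52; Dube 845/14,199 × $4,257,040 = 253,341.70; Sato 1,794/14,199 × $4,257,040 = 537,863.92; Halvorsen 1,805/14,199 × $4,257,040 = 541,161.86; Marchetti 3,126/14,199 × $4,257,040 = 937,214.38; Quinlan 3,840/14,199 × $4,257,040 = 1,151,280.63.
After rounding ($10): Andrade $836,180; Dube $253,340; Sato $537,860; Halvorsen $541,160; Marchetti $937,210; Quinlan $1,151,280. Sum = $4,257,030.
Difference $4,257,040 − $4,257,030 = +$10 applied to largest allocation (Quinlan): Quinlan becomes $1,151,290.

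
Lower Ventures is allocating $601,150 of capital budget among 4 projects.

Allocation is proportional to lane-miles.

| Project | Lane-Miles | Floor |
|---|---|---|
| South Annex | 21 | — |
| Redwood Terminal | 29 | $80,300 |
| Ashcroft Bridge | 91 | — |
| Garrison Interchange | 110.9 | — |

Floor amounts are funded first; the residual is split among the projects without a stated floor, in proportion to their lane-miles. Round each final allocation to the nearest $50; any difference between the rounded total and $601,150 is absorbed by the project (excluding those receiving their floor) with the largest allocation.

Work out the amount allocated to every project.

Minimums first: Redwood Terminal $80,300. Balance $520,850.
Balance split over remaining lane-miles 222.9: South Annex 49,070.66 → $49,050; Ashcroft Bridge 212,639.52 → $212,650; Garrison Interchange 259,139.82 → $259,150.

South Annex: $49,050; Redwood Terminal: $80,300; Ashcroft Bridge: $212,650; Garrison Interchange: $259,150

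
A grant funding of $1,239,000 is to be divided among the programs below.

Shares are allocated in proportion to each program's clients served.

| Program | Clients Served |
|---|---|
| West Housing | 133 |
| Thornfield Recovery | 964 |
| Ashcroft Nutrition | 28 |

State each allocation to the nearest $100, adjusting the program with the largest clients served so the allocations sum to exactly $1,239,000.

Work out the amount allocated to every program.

Clients served total: 133 + 964 + 28 = 1,125.
Unrounded shares: West Housing 146,477.33; Thornfield Recovery 1,061,685.33; Ashcroft Nutrition 30,837.33.
Rounded to nearest $100: West Housing $146,500; Thornfield Recovery $1,061,700; Ashcroft Nutrition $30,800. Sum = $1,239,000.
Sum already equals the total — no adjustment.

West Housing: $146,500 · Thornfield Recovery: $1,061,700 · Ashcroft Nutrition: $30,800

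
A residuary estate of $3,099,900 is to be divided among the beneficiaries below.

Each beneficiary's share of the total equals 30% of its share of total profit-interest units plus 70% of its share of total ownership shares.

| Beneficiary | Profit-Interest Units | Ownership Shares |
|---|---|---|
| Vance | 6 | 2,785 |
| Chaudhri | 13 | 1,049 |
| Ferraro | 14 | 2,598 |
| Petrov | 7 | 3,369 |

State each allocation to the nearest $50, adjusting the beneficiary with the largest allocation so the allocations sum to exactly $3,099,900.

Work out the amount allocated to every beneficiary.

Profit-interest units total 40; ownership shares total 9,801.
Combined weights (30% profit-interest units + 70% ownership shares): Vance 0.2439; Chaudhri 0.1724; Ferraro 0.2906; Petrov 0.2931.
Pro-rata amounts: Vance 756,091.26; Chaudhri 534,487.63; Ferraro 900,683.68; Petrov 908,637.43.
After rounding ($50): Vance $756,100; Chaudhri $534,500; Ferraro $900,700; Petrov $908,650. Sum = $3,099,950.
Difference $3,099,900 − $3,099,950 = −$50 applied to largest allocation (Petrov): Petrov becomes $908,600.

Vance: $756,100; Chaudhri: $534,500; Ferraro: $900,700; Petrov: $908,600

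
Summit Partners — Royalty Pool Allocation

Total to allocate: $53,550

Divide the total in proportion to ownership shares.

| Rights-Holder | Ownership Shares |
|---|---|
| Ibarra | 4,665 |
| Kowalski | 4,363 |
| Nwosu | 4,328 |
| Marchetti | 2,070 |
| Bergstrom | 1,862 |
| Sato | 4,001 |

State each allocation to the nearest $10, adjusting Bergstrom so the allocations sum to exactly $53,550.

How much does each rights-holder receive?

Sum of ownership shares: 21,289.
Unrounded shares: Ibarra 4,665/21,289 × $53,550 = 11,734.26; Kowalski 4,363/21,289 × $53,550 = 10,974.62; Nwosu 4,328/21,289 × $53,550 = 10,886.58; Marchetti 2,070/21,289 × $53,550 = 5,206.84; Bergstrom 1,862/21,289 × $53,550 = 4,683.64; Sato 4,001/21,289 × $53,550 = 10,064.05.
Rounded to nearest $10: Ibarra $11,730; Kowalski $10,970; Nwosu $10,890; Marchetti $5,210; Bergstrom $4,680; Sato $10,060. Sum = $53,540.
Difference $53,550 − $53,540 = +$10 applied to Bergstrom: Bergstrom becomes $4,690.

Ibarra: $11,730 | Kowalski: $10,970 | Nwosu: $10,890 | Marchetti: $5,210 | Bergstrom: $4,690 | Sato: $10,060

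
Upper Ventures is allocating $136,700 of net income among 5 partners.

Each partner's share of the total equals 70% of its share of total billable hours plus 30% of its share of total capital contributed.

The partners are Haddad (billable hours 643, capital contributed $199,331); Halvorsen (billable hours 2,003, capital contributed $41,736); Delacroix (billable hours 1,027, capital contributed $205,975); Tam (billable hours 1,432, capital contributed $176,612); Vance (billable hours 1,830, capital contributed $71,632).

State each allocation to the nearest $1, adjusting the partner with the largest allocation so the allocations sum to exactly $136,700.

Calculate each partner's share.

Haddad: $20,629; Halvorsen: $30,099; Delacroix: $26,320; Tam: $30,176; Vance: $29,476

Totals — billable hours 6,935, capital contributed 695,286.
Combined weights (70% billable hours + 30% capital contributed): Haddad 0.1509; Halvorsen 0.2202; Delacroix 0.1925; Tam 0.2207; Vance 0.2156.
Pro-rata amounts: Haddad 20,629.32; Halvorsen 30,099.36; Delacroix 26,319.68; Tam 30,176.01; Vance 29,475.63.
Rounded to nearest $1: Haddad $20,629; Halvorsen $30,099; Delacroix $26,320; Tam $30,176; Vance $29,476. Sum = $136,700.
Rounded total matches; no reconciliation needed.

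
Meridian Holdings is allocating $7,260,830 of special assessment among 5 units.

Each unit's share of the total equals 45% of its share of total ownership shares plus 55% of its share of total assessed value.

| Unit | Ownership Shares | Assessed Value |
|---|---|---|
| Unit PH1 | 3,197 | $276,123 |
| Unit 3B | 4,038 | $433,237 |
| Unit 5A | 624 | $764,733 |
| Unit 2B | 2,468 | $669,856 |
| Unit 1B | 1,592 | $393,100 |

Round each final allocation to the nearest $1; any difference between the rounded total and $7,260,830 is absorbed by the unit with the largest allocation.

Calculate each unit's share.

Unit PH1: $1,311,031; Unit 3B: $1,788,883; Unit 5A: $1,374,790; Unit 2B: $1,730,947; Unit 1B: $1,055,179

Totals — ownership shares 11,919, assessed value 2,537,049.
Combined weights (45% ownership shares + 55% assessed value): Unit PH1 0.1806; Unit 3B 0.2464; Unit 5A 0.1893; Unit 2B 0.2384; Unit 1B 0.1453.
Pro-rata amounts: Unit PH1 1,311,031.43; Unit 3B 1,788,882.23; Unit 5A 1,374,790.42; Unit 2B 1,730,947.24; Unit 1B 1,055,178.67.
At nearest $1: Unit PH1 $1,311,031; Unit 3B $1,788,882; Unit 5A $1,374,790; Unit 2B $1,730,947; Unit 1B $1,055,179. Sum = $7,260,829.
Difference $7,260,830 − $7,260,829 = +$1 applied to largest allocation (Unit 3B): Unit 3B becomes $1,788,883.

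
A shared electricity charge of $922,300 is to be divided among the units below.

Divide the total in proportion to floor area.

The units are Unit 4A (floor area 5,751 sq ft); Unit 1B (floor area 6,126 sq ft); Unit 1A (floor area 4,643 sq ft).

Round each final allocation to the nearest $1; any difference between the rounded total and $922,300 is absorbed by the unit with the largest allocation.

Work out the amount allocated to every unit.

Unit 4A: $321,074 · Unit 1B: $342,011 · Unit 1A: $259,215

Floor area total: 16,520.
Unrounded shares: Unit 4A 5,751/16,520 × $922,300 = 321,074.29; Unit 1B 6,126/16,520 × $922,300 = 342,010.28; Unit 1A 4,643/16,520 × $922,300 = 259,215.43.
Rounded to nearest $1: Unit 4A $321,074; Unit 1B $342,010; Unit 1A $259,215. Sum = $922,299.
Difference $922,300 − $922,299 = +$1 applied to largest allocation (Unit 1B): Unit 1B becomes $342,011.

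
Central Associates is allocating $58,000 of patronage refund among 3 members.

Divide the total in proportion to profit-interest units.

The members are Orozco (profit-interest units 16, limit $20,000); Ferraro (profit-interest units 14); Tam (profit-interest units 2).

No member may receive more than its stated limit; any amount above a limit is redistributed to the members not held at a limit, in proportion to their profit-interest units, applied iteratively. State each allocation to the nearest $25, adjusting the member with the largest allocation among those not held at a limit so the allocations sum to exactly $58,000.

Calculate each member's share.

Orozco: $20,000 | Ferraro: $33,250 | Tam: $4,750

Total profit-interest units = 32.
Proportional shares (ignoring caps): Orozco 29,000.00; Ferraro 25,375.00; Tam 3,625.00.
Cap binds for Orozco ($20,000); balance $38,000 reallocated over remaining profit-interest units 16.
Shares after redistribution: Ferraro 33,250.00 → $33,250; Tam 4,750.00 → $4,750.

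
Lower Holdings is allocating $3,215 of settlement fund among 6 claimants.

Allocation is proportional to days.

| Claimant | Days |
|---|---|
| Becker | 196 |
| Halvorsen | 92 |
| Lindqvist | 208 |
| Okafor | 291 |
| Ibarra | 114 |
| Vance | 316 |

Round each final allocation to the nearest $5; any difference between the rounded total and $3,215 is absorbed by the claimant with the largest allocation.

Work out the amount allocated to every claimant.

Days total: 1,217.
Proportional shares: Becker 196/1,217 × $3,215 = 517.78; Halvorsen 92/1,217 × $3,215 = 243.04; Lindqvist 208/1,217 × $3,215 = 549.48; Okafor 291/1,217 × $3,215 = 768.75; Ibarra 114/1,217 × $3,215 = 301.16; Vance 316/1,217 × $3,215 = 834.79.
After rounding ($5): Becker $520; Halvorsen $245; Lindqvist $550; Okafor $770; Ibarra $300; Vance $835. Sum = $3,220.
Difference $3,215 − $3,220 = −$5 applied to largest allocation (Vance): Vance becomes $830.

Becker: $520 | Halvorsen: $245 | Lindqvist: $550 | Okafor: $770 | Ibarra: $300 | Vance: $830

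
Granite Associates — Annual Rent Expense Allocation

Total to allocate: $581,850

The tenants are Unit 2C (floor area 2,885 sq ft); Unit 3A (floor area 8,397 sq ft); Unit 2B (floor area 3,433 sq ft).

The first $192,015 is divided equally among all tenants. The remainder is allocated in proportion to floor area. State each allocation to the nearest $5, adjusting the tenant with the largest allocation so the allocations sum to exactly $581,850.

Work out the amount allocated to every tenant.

First tranche $192,015 split equally: $64,005 each.
Remainder $389,835 by floor area (total 14,715): Unit 2C 76,430.44 → $76,430; Unit 3A 222,456.30 → $222,455; Unit 2B 90,948.25 → $90,950.
Totals: Unit 2C $64,005 + $76,430 = $140,435; Unit 3A $64,005 + $222,455 = $286,460; Unit 2B $64,005 + $90,950 = $154,955.

Unit 2C: $140,435 · Unit 3A: $286,460 · Unit 2B: $154,955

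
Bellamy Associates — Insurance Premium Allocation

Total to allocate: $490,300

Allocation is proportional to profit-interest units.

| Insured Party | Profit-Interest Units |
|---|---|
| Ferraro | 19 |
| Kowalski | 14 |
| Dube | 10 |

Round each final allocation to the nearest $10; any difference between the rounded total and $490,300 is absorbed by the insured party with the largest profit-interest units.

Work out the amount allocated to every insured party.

Combined profit-interest units = 43.
Raw shares: Ferraro 19/43 × $490,300 = 216,644.19; Kowalski 14/43 × $490,300 = 159,632.56; Dube 10/43 × $490,300 = 114,023.26.
After rounding ($10): Ferraro $216,640; Kowalski $159,630; Dube $114,020. Sum = $490,290.
Difference $490,300 − $490,290 = +$10 applied to largest profit-interest units (Ferraro): Ferraro becomes $216,650.

Ferraro: $216,650 · Kowalski: $159,630 · Dube: $114,020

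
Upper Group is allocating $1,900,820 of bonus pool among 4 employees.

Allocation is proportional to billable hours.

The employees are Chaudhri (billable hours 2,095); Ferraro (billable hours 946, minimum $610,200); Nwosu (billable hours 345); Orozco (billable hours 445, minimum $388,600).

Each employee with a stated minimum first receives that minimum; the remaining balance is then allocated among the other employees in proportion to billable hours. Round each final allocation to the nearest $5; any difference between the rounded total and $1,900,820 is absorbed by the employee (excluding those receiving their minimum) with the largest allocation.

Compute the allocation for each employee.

Chaudhri: $774,480 | Ferraro: $610,200 | Nwosu: $127,540 | Orozco: $388,600

Guaranteed amounts: Ferraro $610,200; Orozco $388,600. Residual $902,020.
Residual split over remaining billable hours 2,440: Chaudhri 774,480.29 → $774,480; Nwosu 127,539.71 → $127,540.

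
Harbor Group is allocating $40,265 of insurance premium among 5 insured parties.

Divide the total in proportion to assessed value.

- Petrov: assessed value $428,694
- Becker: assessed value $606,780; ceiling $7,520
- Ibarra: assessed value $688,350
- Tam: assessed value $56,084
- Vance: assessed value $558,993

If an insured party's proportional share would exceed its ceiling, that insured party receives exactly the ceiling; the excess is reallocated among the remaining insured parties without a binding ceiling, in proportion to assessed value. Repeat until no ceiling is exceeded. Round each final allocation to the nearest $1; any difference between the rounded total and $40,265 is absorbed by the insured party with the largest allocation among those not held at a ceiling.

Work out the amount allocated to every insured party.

Petrov: $8,104 · Becker: $7,520 · Ibarra: $13,013 · Tam: $1,060 · Vance: $10,568

Combined assessed value = 2,338,901.
Unconstrained shares: Petrov 7,380.12; Becker 10,445.93; Ibarra 11,850.19; Tam 965.51; Vance 9,623.26.
Capped: Becker ($7,520); residual $32,745 reallocated over remaining assessed value 1,732,121.
Redistributed shares: Petrov 8,104.28 → $8,104; Ibarra 13,012.96 → $13,013; Tam 1,060.24 → $1,060; Vance 10,567.52 → $10,568.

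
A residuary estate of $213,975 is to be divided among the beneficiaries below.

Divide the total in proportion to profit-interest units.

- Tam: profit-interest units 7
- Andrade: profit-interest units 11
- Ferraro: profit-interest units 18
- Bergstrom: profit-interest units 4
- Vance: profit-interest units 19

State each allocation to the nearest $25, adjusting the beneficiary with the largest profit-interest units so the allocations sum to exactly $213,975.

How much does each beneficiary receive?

Tam: $25,375 · Andrade: $39,900 · Ferraro: $65,275 · Bergstrom: $14,500 · Vance: $68,925

Total profit-interest units = 59.
Unrounded shares: Tam 7/59 × $213,975 = 25,386.86; Andrade 11/59 × $213,975 = 39,893.64; Ferraro 18/59 × $213,975 = 65,280.51; Bergstrom 4/59 × $213,975 = 14,506.78; Vance 19/59 × $213,975 = 68,907.20.
At nearest $25: Tam $25,375; Andrade $39,900; Ferraro $65,275; Bergstrom $14,500; Vance $68,900. Sum = $213,950.
Difference $213,975 − $213,950 = +$25 applied to largest profit-interest units (Vance): Vance becomes $68,925.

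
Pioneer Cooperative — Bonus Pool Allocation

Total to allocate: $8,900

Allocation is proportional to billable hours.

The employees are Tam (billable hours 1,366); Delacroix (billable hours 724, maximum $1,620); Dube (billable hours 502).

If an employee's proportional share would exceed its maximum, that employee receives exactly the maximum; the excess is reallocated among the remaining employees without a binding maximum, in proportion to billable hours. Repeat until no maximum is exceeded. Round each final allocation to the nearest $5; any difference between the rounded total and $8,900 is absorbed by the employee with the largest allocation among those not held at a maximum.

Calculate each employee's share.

Tam: $5,325; Delacroix: $1,620; Dube: $1,955

Combined billable hours = 2,592.
Unconstrained shares: Tam 4,690.35; Delacroix 2,485.96; Dube 1,723.69.
Held at cap: Delacroix ($1,620); balance $7,280 reallocated over remaining billable hours 1,868.
Remaining shares: Tam 5,323.60 → $5,325; Dube 1,956.40 → $1,955.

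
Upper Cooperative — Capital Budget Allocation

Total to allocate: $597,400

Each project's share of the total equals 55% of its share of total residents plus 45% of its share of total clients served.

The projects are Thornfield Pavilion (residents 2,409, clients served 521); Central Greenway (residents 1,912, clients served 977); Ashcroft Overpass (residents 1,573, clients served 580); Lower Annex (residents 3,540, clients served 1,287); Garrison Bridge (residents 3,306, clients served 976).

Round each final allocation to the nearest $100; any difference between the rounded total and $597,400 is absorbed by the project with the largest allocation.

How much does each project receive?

Residents total 12,740; clients served total 4,341.
Combined weights (55% residents + 45% clients served): Thornfield Pavilion 0.1580; Central Greenway 0.1838; Ashcroft Overpass 0.1280; Lower Annex 0.2862; Garrison Bridge 0.2439.
Raw shares: Thornfield Pavilion 94,393.69; Central Greenway 109,815.07; Ashcroft Overpass 76,486.65; Lower Annex 170,999.60; Garrison Bridge 145,704.99.
After rounding ($100): Thornfield Pavilion $94,400; Central Greenway $109,800; Ashcroft Overpass $76,500; Lower Annex $171,000; Garrison Bridge $145,700. Sum = $597,400.
Rounded total matches; no reconciliation needed.

Thornfield Pavilion: $94,400 | Central Greenway: $109,800 | Ashcroft Overpass: $76,500 | Lower Annex: $171,000 | Garrison Bridge: $145,700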